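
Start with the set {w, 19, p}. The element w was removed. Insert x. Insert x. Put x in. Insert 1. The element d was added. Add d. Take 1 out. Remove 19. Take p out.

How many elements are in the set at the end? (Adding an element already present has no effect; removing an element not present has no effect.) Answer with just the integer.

Answer: 2

Derivation:
Tracking the set through each operation:
Start: {19, p, w}
Event 1 (remove w): removed. Set: {19, p}
Event 2 (add x): added. Set: {19, p, x}
Event 3 (add x): already present, no change. Set: {19, p, x}
Event 4 (add x): already present, no change. Set: {19, p, x}
Event 5 (add 1): added. Set: {1, 19, p, x}
Event 6 (add d): added. Set: {1, 19, d, p, x}
Event 7 (add d): already present, no change. Set: {1, 19, d, p, x}
Event 8 (remove 1): removed. Set: {19, d, p, x}
Event 9 (remove 19): removed. Set: {d, p, x}
Event 10 (remove p): removed. Set: {d, x}

Final set: {d, x} (size 2)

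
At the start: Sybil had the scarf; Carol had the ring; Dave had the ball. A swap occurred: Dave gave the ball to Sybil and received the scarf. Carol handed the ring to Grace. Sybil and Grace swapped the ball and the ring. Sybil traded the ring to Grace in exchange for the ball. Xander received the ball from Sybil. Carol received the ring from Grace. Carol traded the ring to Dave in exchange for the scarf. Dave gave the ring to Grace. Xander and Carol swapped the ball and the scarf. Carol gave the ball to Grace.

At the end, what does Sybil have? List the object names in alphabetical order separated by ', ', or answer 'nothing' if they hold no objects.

Answer: nothing

Derivation:
Tracking all object holders:
Start: scarf:Sybil, ring:Carol, ball:Dave
Event 1 (swap ball<->scarf: now ball:Sybil, scarf:Dave). State: scarf:Dave, ring:Carol, ball:Sybil
Event 2 (give ring: Carol -> Grace). State: scarf:Dave, ring:Grace, ball:Sybil
Event 3 (swap ball<->ring: now ball:Grace, ring:Sybil). State: scarf:Dave, ring:Sybil, ball:Grace
Event 4 (swap ring<->ball: now ring:Grace, ball:Sybil). State: scarf:Dave, ring:Grace, ball:Sybil
Event 5 (give ball: Sybil -> Xander). State: scarf:Dave, ring:Grace, ball:Xander
Event 6 (give ring: Grace -> Carol). State: scarf:Dave, ring:Carol, ball:Xander
Event 7 (swap ring<->scarf: now ring:Dave, scarf:Carol). State: scarf:Carol, ring:Dave, ball:Xander
Event 8 (give ring: Dave -> Grace). State: scarf:Carol, ring:Grace, ball:Xander
Event 9 (swap ball<->scarf: now ball:Carol, scarf:Xander). State: scarf:Xander, ring:Grace, ball:Carol
Event 10 (give ball: Carol -> Grace). State: scarf:Xander, ring:Grace, ball:Grace

Final state: scarf:Xander, ring:Grace, ball:Grace
Sybil holds: (nothing).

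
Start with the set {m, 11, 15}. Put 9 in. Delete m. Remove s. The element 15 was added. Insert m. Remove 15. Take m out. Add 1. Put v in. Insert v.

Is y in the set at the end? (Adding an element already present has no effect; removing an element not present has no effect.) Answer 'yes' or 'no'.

Answer: no

Derivation:
Tracking the set through each operation:
Start: {11, 15, m}
Event 1 (add 9): added. Set: {11, 15, 9, m}
Event 2 (remove m): removed. Set: {11, 15, 9}
Event 3 (remove s): not present, no change. Set: {11, 15, 9}
Event 4 (add 15): already present, no change. Set: {11, 15, 9}
Event 5 (add m): added. Set: {11, 15, 9, m}
Event 6 (remove 15): removed. Set: {11, 9, m}
Event 7 (remove m): removed. Set: {11, 9}
Event 8 (add 1): added. Set: {1, 11, 9}
Event 9 (add v): added. Set: {1, 11, 9, v}
Event 10 (add v): already present, no change. Set: {1, 11, 9, v}

Final set: {1, 11, 9, v} (size 4)
y is NOT in the final set.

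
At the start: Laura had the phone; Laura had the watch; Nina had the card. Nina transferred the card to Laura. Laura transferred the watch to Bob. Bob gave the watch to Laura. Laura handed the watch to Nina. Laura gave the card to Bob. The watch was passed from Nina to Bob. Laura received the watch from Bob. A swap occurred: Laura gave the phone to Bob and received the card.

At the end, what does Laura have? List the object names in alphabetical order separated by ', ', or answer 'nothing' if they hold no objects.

Tracking all object holders:
Start: phone:Laura, watch:Laura, card:Nina
Event 1 (give card: Nina -> Laura). State: phone:Laura, watch:Laura, card:Laura
Event 2 (give watch: Laura -> Bob). State: phone:Laura, watch:Bob, card:Laura
Event 3 (give watch: Bob -> Laura). State: phone:Laura, watch:Laura, card:Laura
Event 4 (give watch: Laura -> Nina). State: phone:Laura, watch:Nina, card:Laura
Event 5 (give card: Laura -> Bob). State: phone:Laura, watch:Nina, card:Bob
Event 6 (give watch: Nina -> Bob). State: phone:Laura, watch:Bob, card:Bob
Event 7 (give watch: Bob -> Laura). State: phone:Laura, watch:Laura, card:Bob
Event 8 (swap phone<->card: now phone:Bob, card:Laura). State: phone:Bob, watch:Laura, card:Laura

Final state: phone:Bob, watch:Laura, card:Laura
Laura holds: card, watch.

Answer: card, watch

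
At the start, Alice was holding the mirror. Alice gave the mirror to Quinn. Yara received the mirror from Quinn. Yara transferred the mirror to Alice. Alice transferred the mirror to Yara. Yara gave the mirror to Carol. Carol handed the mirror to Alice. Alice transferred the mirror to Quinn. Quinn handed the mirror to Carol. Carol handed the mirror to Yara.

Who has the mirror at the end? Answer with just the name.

Tracking the mirror through each event:
Start: Alice has the mirror.
After event 1: Quinn has the mirror.
After event 2: Yara has the mirror.
After event 3: Alice has the mirror.
After event 4: Yara has the mirror.
After event 5: Carol has the mirror.
After event 6: Alice has the mirror.
After event 7: Quinn has the mirror.
After event 8: Carol has the mirror.
After event 9: Yara has the mirror.

Answer: Yara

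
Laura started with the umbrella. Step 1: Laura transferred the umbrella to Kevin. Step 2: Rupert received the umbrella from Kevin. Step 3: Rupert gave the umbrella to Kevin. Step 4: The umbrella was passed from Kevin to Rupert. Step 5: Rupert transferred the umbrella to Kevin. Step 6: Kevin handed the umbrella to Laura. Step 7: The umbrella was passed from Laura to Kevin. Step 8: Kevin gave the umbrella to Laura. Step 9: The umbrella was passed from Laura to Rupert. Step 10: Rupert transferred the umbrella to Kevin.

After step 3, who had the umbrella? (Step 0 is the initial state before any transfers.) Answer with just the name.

Tracking the umbrella holder through step 3:
After step 0 (start): Laura
After step 1: Kevin
After step 2: Rupert
After step 3: Kevin

At step 3, the holder is Kevin.

Answer: Kevin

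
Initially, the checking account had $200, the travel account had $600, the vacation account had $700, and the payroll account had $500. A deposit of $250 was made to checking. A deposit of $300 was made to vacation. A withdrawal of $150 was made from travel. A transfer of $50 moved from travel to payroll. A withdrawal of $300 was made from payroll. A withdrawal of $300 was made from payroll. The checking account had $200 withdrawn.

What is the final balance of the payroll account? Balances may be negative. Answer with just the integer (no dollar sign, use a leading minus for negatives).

Answer: -50

Derivation:
Tracking account balances step by step:
Start: checking=200, travel=600, vacation=700, payroll=500
Event 1 (deposit 250 to checking): checking: 200 + 250 = 450. Balances: checking=450, travel=600, vacation=700, payroll=500
Event 2 (deposit 300 to vacation): vacation: 700 + 300 = 1000. Balances: checking=450, travel=600, vacation=1000, payroll=500
Event 3 (withdraw 150 from travel): travel: 600 - 150 = 450. Balances: checking=450, travel=450, vacation=1000, payroll=500
Event 4 (transfer 50 travel -> payroll): travel: 450 - 50 = 400, payroll: 500 + 50 = 550. Balances: checking=450, travel=400, vacation=1000, payroll=550
Event 5 (withdraw 300 from payroll): payroll: 550 - 300 = 250. Balances: checking=450, travel=400, vacation=1000, payroll=250
Event 6 (withdraw 300 from payroll): payroll: 250 - 300 = -50. Balances: checking=450, travel=400, vacation=1000, payroll=-50
Event 7 (withdraw 200 from checking): checking: 450 - 200 = 250. Balances: checking=250, travel=400, vacation=1000, payroll=-50

Final balance of payroll: -50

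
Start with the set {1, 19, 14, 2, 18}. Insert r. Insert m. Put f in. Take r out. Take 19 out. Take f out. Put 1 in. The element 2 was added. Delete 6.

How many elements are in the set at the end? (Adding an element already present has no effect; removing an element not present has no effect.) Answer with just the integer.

Tracking the set through each operation:
Start: {1, 14, 18, 19, 2}
Event 1 (add r): added. Set: {1, 14, 18, 19, 2, r}
Event 2 (add m): added. Set: {1, 14, 18, 19, 2, m, r}
Event 3 (add f): added. Set: {1, 14, 18, 19, 2, f, m, r}
Event 4 (remove r): removed. Set: {1, 14, 18, 19, 2, f, m}
Event 5 (remove 19): removed. Set: {1, 14, 18, 2, f, m}
Event 6 (remove f): removed. Set: {1, 14, 18, 2, m}
Event 7 (add 1): already present, no change. Set: {1, 14, 18, 2, m}
Event 8 (add 2): already present, no change. Set: {1, 14, 18, 2, m}
Event 9 (remove 6): not present, no change. Set: {1, 14, 18, 2, m}

Final set: {1, 14, 18, 2, m} (size 5)

Answer: 5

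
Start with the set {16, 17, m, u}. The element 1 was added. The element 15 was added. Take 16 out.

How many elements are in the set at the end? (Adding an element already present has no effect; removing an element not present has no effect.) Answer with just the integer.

Tracking the set through each operation:
Start: {16, 17, m, u}
Event 1 (add 1): added. Set: {1, 16, 17, m, u}
Event 2 (add 15): added. Set: {1, 15, 16, 17, m, u}
Event 3 (remove 16): removed. Set: {1, 15, 17, m, u}

Final set: {1, 15, 17, m, u} (size 5)

Answer: 5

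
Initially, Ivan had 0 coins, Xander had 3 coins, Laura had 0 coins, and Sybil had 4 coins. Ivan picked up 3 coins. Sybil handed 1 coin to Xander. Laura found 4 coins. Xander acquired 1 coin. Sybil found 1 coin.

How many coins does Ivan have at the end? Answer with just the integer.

Answer: 3

Derivation:
Tracking counts step by step:
Start: Ivan=0, Xander=3, Laura=0, Sybil=4
Event 1 (Ivan +3): Ivan: 0 -> 3. State: Ivan=3, Xander=3, Laura=0, Sybil=4
Event 2 (Sybil -> Xander, 1): Sybil: 4 -> 3, Xander: 3 -> 4. State: Ivan=3, Xander=4, Laura=0, Sybil=3
Event 3 (Laura +4): Laura: 0 -> 4. State: Ivan=3, Xander=4, Laura=4, Sybil=3
Event 4 (Xander +1): Xander: 4 -> 5. State: Ivan=3, Xander=5, Laura=4, Sybil=3
Event 5 (Sybil +1): Sybil: 3 -> 4. State: Ivan=3, Xander=5, Laura=4, Sybil=4

Ivan's final count: 3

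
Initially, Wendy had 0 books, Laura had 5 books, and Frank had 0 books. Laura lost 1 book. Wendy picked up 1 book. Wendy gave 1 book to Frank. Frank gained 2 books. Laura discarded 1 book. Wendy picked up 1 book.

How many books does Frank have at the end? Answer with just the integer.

Tracking counts step by step:
Start: Wendy=0, Laura=5, Frank=0
Event 1 (Laura -1): Laura: 5 -> 4. State: Wendy=0, Laura=4, Frank=0
Event 2 (Wendy +1): Wendy: 0 -> 1. State: Wendy=1, Laura=4, Frank=0
Event 3 (Wendy -> Frank, 1): Wendy: 1 -> 0, Frank: 0 -> 1. State: Wendy=0, Laura=4, Frank=1
Event 4 (Frank +2): Frank: 1 -> 3. State: Wendy=0, Laura=4, Frank=3
Event 5 (Laura -1): Laura: 4 -> 3. State: Wendy=0, Laura=3, Frank=3
Event 6 (Wendy +1): Wendy: 0 -> 1. State: Wendy=1, Laura=3, Frank=3

Frank's final count: 3

Answer: 3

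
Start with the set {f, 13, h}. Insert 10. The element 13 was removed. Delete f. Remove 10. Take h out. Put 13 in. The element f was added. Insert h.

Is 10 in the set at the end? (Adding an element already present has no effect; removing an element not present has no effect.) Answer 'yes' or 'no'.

Tracking the set through each operation:
Start: {13, f, h}
Event 1 (add 10): added. Set: {10, 13, f, h}
Event 2 (remove 13): removed. Set: {10, f, h}
Event 3 (remove f): removed. Set: {10, h}
Event 4 (remove 10): removed. Set: {h}
Event 5 (remove h): removed. Set: {}
Event 6 (add 13): added. Set: {13}
Event 7 (add f): added. Set: {13, f}
Event 8 (add h): added. Set: {13, f, h}

Final set: {13, f, h} (size 3)
10 is NOT in the final set.

Answer: no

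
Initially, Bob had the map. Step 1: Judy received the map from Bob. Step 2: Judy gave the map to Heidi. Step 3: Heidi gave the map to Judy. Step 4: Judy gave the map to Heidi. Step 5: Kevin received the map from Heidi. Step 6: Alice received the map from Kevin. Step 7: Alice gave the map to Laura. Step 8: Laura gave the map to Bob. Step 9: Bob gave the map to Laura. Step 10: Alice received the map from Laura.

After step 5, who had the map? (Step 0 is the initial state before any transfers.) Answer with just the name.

Tracking the map holder through step 5:
After step 0 (start): Bob
After step 1: Judy
After step 2: Heidi
After step 3: Judy
After step 4: Heidi
After step 5: Kevin

At step 5, the holder is Kevin.

Answer: Kevin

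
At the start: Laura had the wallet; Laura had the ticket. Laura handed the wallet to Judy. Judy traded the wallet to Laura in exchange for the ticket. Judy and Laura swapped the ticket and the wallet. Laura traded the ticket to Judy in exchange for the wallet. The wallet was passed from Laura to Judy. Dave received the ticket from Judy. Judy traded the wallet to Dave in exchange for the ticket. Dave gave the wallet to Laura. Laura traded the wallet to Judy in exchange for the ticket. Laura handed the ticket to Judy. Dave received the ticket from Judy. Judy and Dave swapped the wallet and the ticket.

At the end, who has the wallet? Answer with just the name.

Tracking all object holders:
Start: wallet:Laura, ticket:Laura
Event 1 (give wallet: Laura -> Judy). State: wallet:Judy, ticket:Laura
Event 2 (swap wallet<->ticket: now wallet:Laura, ticket:Judy). State: wallet:Laura, ticket:Judy
Event 3 (swap ticket<->wallet: now ticket:Laura, wallet:Judy). State: wallet:Judy, ticket:Laura
Event 4 (swap ticket<->wallet: now ticket:Judy, wallet:Laura). State: wallet:Laura, ticket:Judy
Event 5 (give wallet: Laura -> Judy). State: wallet:Judy, ticket:Judy
Event 6 (give ticket: Judy -> Dave). State: wallet:Judy, ticket:Dave
Event 7 (swap wallet<->ticket: now wallet:Dave, ticket:Judy). State: wallet:Dave, ticket:Judy
Event 8 (give wallet: Dave -> Laura). State: wallet:Laura, ticket:Judy
Event 9 (swap wallet<->ticket: now wallet:Judy, ticket:Laura). State: wallet:Judy, ticket:Laura
Event 10 (give ticket: Laura -> Judy). State: wallet:Judy, ticket:Judy
Event 11 (give ticket: Judy -> Dave). State: wallet:Judy, ticket:Dave
Event 12 (swap wallet<->ticket: now wallet:Dave, ticket:Judy). State: wallet:Dave, ticket:Judy

Final state: wallet:Dave, ticket:Judy
The wallet is held by Dave.

Answer: Dave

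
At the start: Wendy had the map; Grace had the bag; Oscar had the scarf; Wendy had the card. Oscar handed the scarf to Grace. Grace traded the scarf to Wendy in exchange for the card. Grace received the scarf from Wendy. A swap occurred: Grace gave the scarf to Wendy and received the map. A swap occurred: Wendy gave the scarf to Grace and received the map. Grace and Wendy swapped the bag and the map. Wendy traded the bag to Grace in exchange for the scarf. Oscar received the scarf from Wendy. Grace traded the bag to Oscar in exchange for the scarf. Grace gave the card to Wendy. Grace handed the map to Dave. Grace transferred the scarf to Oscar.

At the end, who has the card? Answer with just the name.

Answer: Wendy

Derivation:
Tracking all object holders:
Start: map:Wendy, bag:Grace, scarf:Oscar, card:Wendy
Event 1 (give scarf: Oscar -> Grace). State: map:Wendy, bag:Grace, scarf:Grace, card:Wendy
Event 2 (swap scarf<->card: now scarf:Wendy, card:Grace). State: map:Wendy, bag:Grace, scarf:Wendy, card:Grace
Event 3 (give scarf: Wendy -> Grace). State: map:Wendy, bag:Grace, scarf:Grace, card:Grace
Event 4 (swap scarf<->map: now scarf:Wendy, map:Grace). State: map:Grace, bag:Grace, scarf:Wendy, card:Grace
Event 5 (swap scarf<->map: now scarf:Grace, map:Wendy). State: map:Wendy, bag:Grace, scarf:Grace, card:Grace
Event 6 (swap bag<->map: now bag:Wendy, map:Grace). State: map:Grace, bag:Wendy, scarf:Grace, card:Grace
Event 7 (swap bag<->scarf: now bag:Grace, scarf:Wendy). State: map:Grace, bag:Grace, scarf:Wendy, card:Grace
Event 8 (give scarf: Wendy -> Oscar). State: map:Grace, bag:Grace, scarf:Oscar, card:Grace
Event 9 (swap bag<->scarf: now bag:Oscar, scarf:Grace). State: map:Grace, bag:Oscar, scarf:Grace, card:Grace
Event 10 (give card: Grace -> Wendy). State: map:Grace, bag:Oscar, scarf:Grace, card:Wendy
Event 11 (give map: Grace -> Dave). State: map:Dave, bag:Oscar, scarf:Grace, card:Wendy
Event 12 (give scarf: Grace -> Oscar). State: map:Dave, bag:Oscar, scarf:Oscar, card:Wendy

Final state: map:Dave, bag:Oscar, scarf:Oscar, card:Wendy
The card is held by Wendy.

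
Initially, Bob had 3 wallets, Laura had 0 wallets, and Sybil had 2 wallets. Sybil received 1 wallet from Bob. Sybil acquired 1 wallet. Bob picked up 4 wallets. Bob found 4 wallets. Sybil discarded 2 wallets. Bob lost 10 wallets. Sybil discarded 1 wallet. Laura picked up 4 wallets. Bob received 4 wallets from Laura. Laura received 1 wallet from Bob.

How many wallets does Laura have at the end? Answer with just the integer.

Tracking counts step by step:
Start: Bob=3, Laura=0, Sybil=2
Event 1 (Bob -> Sybil, 1): Bob: 3 -> 2, Sybil: 2 -> 3. State: Bob=2, Laura=0, Sybil=3
Event 2 (Sybil +1): Sybil: 3 -> 4. State: Bob=2, Laura=0, Sybil=4
Event 3 (Bob +4): Bob: 2 -> 6. State: Bob=6, Laura=0, Sybil=4
Event 4 (Bob +4): Bob: 6 -> 10. State: Bob=10, Laura=0, Sybil=4
Event 5 (Sybil -2): Sybil: 4 -> 2. State: Bob=10, Laura=0, Sybil=2
Event 6 (Bob -10): Bob: 10 -> 0. State: Bob=0, Laura=0, Sybil=2
Event 7 (Sybil -1): Sybil: 2 -> 1. State: Bob=0, Laura=0, Sybil=1
Event 8 (Laura +4): Laura: 0 -> 4. State: Bob=0, Laura=4, Sybil=1
Event 9 (Laura -> Bob, 4): Laura: 4 -> 0, Bob: 0 -> 4. State: Bob=4, Laura=0, Sybil=1
Event 10 (Bob -> Laura, 1): Bob: 4 -> 3, Laura: 0 -> 1. State: Bob=3, Laura=1, Sybil=1

Laura's final count: 1

Answer: 1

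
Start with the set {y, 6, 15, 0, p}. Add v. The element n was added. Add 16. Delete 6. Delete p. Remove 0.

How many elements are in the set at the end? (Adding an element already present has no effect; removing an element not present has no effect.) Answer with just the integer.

Tracking the set through each operation:
Start: {0, 15, 6, p, y}
Event 1 (add v): added. Set: {0, 15, 6, p, v, y}
Event 2 (add n): added. Set: {0, 15, 6, n, p, v, y}
Event 3 (add 16): added. Set: {0, 15, 16, 6, n, p, v, y}
Event 4 (remove 6): removed. Set: {0, 15, 16, n, p, v, y}
Event 5 (remove p): removed. Set: {0, 15, 16, n, v, y}
Event 6 (remove 0): removed. Set: {15, 16, n, v, y}

Final set: {15, 16, n, v, y} (size 5)

Answer: 5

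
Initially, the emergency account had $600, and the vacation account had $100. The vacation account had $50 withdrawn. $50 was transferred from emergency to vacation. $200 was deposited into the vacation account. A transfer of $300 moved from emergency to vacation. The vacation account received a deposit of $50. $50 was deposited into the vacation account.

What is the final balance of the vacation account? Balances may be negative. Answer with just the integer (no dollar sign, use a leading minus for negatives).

Answer: 700

Derivation:
Tracking account balances step by step:
Start: emergency=600, vacation=100
Event 1 (withdraw 50 from vacation): vacation: 100 - 50 = 50. Balances: emergency=600, vacation=50
Event 2 (transfer 50 emergency -> vacation): emergency: 600 - 50 = 550, vacation: 50 + 50 = 100. Balances: emergency=550, vacation=100
Event 3 (deposit 200 to vacation): vacation: 100 + 200 = 300. Balances: emergency=550, vacation=300
Event 4 (transfer 300 emergency -> vacation): emergency: 550 - 300 = 250, vacation: 300 + 300 = 600. Balances: emergency=250, vacation=600
Event 5 (deposit 50 to vacation): vacation: 600 + 50 = 650. Balances: emergency=250, vacation=650
Event 6 (deposit 50 to vacation): vacation: 650 + 50 = 700. Balances: emergency=250, vacation=700

Final balance of vacation: 700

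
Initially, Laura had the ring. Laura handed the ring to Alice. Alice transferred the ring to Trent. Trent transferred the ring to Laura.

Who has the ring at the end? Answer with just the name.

Answer: Laura

Derivation:
Tracking the ring through each event:
Start: Laura has the ring.
After event 1: Alice has the ring.
After event 2: Trent has the ring.
After event 3: Laura has the ring.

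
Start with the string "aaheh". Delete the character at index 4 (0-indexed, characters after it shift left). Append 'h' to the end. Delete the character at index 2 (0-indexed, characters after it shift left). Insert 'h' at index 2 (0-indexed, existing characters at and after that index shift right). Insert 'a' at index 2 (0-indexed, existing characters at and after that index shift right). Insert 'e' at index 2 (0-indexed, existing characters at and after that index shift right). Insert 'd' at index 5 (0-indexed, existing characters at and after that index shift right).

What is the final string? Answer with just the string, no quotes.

Answer: aaeahdeh

Derivation:
Applying each edit step by step:
Start: "aaheh"
Op 1 (delete idx 4 = 'h'): "aaheh" -> "aahe"
Op 2 (append 'h'): "aahe" -> "aaheh"
Op 3 (delete idx 2 = 'h'): "aaheh" -> "aaeh"
Op 4 (insert 'h' at idx 2): "aaeh" -> "aaheh"
Op 5 (insert 'a' at idx 2): "aaheh" -> "aaaheh"
Op 6 (insert 'e' at idx 2): "aaaheh" -> "aaeaheh"
Op 7 (insert 'd' at idx 5): "aaeaheh" -> "aaeahdeh"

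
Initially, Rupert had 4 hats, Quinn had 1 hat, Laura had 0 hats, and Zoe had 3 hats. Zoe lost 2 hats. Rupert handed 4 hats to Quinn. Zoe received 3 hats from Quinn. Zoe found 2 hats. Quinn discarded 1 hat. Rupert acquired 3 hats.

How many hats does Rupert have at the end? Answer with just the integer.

Answer: 3

Derivation:
Tracking counts step by step:
Start: Rupert=4, Quinn=1, Laura=0, Zoe=3
Event 1 (Zoe -2): Zoe: 3 -> 1. State: Rupert=4, Quinn=1, Laura=0, Zoe=1
Event 2 (Rupert -> Quinn, 4): Rupert: 4 -> 0, Quinn: 1 -> 5. State: Rupert=0, Quinn=5, Laura=0, Zoe=1
Event 3 (Quinn -> Zoe, 3): Quinn: 5 -> 2, Zoe: 1 -> 4. State: Rupert=0, Quinn=2, Laura=0, Zoe=4
Event 4 (Zoe +2): Zoe: 4 -> 6. State: Rupert=0, Quinn=2, Laura=0, Zoe=6
Event 5 (Quinn -1): Quinn: 2 -> 1. State: Rupert=0, Quinn=1, Laura=0, Zoe=6
Event 6 (Rupert +3): Rupert: 0 -> 3. State: Rupert=3, Quinn=1, Laura=0, Zoe=6

Rupert's final count: 3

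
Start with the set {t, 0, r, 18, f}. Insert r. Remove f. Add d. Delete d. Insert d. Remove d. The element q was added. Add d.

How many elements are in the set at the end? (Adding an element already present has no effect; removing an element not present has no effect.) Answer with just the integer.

Tracking the set through each operation:
Start: {0, 18, f, r, t}
Event 1 (add r): already present, no change. Set: {0, 18, f, r, t}
Event 2 (remove f): removed. Set: {0, 18, r, t}
Event 3 (add d): added. Set: {0, 18, d, r, t}
Event 4 (remove d): removed. Set: {0, 18, r, t}
Event 5 (add d): added. Set: {0, 18, d, r, t}
Event 6 (remove d): removed. Set: {0, 18, r, t}
Event 7 (add q): added. Set: {0, 18, q, r, t}
Event 8 (add d): added. Set: {0, 18, d, q, r, t}

Final set: {0, 18, d, q, r, t} (size 6)

Answer: 6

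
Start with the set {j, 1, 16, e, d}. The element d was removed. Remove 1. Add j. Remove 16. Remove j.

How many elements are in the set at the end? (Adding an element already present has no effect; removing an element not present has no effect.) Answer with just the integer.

Answer: 1

Derivation:
Tracking the set through each operation:
Start: {1, 16, d, e, j}
Event 1 (remove d): removed. Set: {1, 16, e, j}
Event 2 (remove 1): removed. Set: {16, e, j}
Event 3 (add j): already present, no change. Set: {16, e, j}
Event 4 (remove 16): removed. Set: {e, j}
Event 5 (remove j): removed. Set: {e}

Final set: {e} (size 1)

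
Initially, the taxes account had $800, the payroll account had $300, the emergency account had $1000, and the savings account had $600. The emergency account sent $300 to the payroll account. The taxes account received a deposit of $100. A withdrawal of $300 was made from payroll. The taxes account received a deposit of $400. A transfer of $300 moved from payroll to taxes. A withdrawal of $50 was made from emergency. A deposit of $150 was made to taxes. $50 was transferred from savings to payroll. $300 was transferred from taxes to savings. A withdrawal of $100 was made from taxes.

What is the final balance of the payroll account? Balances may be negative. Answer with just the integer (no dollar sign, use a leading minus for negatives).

Answer: 50

Derivation:
Tracking account balances step by step:
Start: taxes=800, payroll=300, emergency=1000, savings=600
Event 1 (transfer 300 emergency -> payroll): emergency: 1000 - 300 = 700, payroll: 300 + 300 = 600. Balances: taxes=800, payroll=600, emergency=700, savings=600
Event 2 (deposit 100 to taxes): taxes: 800 + 100 = 900. Balances: taxes=900, payroll=600, emergency=700, savings=600
Event 3 (withdraw 300 from payroll): payroll: 600 - 300 = 300. Balances: taxes=900, payroll=300, emergency=700, savings=600
Event 4 (deposit 400 to taxes): taxes: 900 + 400 = 1300. Balances: taxes=1300, payroll=300, emergency=700, savings=600
Event 5 (transfer 300 payroll -> taxes): payroll: 300 - 300 = 0, taxes: 1300 + 300 = 1600. Balances: taxes=1600, payroll=0, emergency=700, savings=600
Event 6 (withdraw 50 from emergency): emergency: 700 - 50 = 650. Balances: taxes=1600, payroll=0, emergency=650, savings=600
Event 7 (deposit 150 to taxes): taxes: 1600 + 150 = 1750. Balances: taxes=1750, payroll=0, emergency=650, savings=600
Event 8 (transfer 50 savings -> payroll): savings: 600 - 50 = 550, payroll: 0 + 50 = 50. Balances: taxes=1750, payroll=50, emergency=650, savings=550
Event 9 (transfer 300 taxes -> savings): taxes: 1750 - 300 = 1450, savings: 550 + 300 = 850. Balances: taxes=1450, payroll=50, emergency=650, savings=850
Event 10 (withdraw 100 from taxes): taxes: 1450 - 100 = 1350. Balances: taxes=1350, payroll=50, emergency=650, savings=850

Final balance of payroll: 50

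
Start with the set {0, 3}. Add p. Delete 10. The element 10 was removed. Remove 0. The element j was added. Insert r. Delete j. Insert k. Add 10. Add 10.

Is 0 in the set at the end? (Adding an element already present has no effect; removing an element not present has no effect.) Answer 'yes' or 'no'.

Tracking the set through each operation:
Start: {0, 3}
Event 1 (add p): added. Set: {0, 3, p}
Event 2 (remove 10): not present, no change. Set: {0, 3, p}
Event 3 (remove 10): not present, no change. Set: {0, 3, p}
Event 4 (remove 0): removed. Set: {3, p}
Event 5 (add j): added. Set: {3, j, p}
Event 6 (add r): added. Set: {3, j, p, r}
Event 7 (remove j): removed. Set: {3, p, r}
Event 8 (add k): added. Set: {3, k, p, r}
Event 9 (add 10): added. Set: {10, 3, k, p, r}
Event 10 (add 10): already present, no change. Set: {10, 3, k, p, r}

Final set: {10, 3, k, p, r} (size 5)
0 is NOT in the final set.

Answer: no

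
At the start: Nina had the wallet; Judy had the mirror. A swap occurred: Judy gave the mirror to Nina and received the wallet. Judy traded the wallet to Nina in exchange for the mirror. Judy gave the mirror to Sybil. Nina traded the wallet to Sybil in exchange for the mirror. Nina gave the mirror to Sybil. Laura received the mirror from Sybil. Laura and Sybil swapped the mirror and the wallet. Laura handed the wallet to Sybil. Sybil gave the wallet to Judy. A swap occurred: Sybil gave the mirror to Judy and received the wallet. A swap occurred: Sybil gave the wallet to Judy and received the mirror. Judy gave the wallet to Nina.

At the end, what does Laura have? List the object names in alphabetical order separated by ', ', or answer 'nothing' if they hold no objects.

Answer: nothing

Derivation:
Tracking all object holders:
Start: wallet:Nina, mirror:Judy
Event 1 (swap mirror<->wallet: now mirror:Nina, wallet:Judy). State: wallet:Judy, mirror:Nina
Event 2 (swap wallet<->mirror: now wallet:Nina, mirror:Judy). State: wallet:Nina, mirror:Judy
Event 3 (give mirror: Judy -> Sybil). State: wallet:Nina, mirror:Sybil
Event 4 (swap wallet<->mirror: now wallet:Sybil, mirror:Nina). State: wallet:Sybil, mirror:Nina
Event 5 (give mirror: Nina -> Sybil). State: wallet:Sybil, mirror:Sybil
Event 6 (give mirror: Sybil -> Laura). State: wallet:Sybil, mirror:Laura
Event 7 (swap mirror<->wallet: now mirror:Sybil, wallet:Laura). State: wallet:Laura, mirror:Sybil
Event 8 (give wallet: Laura -> Sybil). State: wallet:Sybil, mirror:Sybil
Event 9 (give wallet: Sybil -> Judy). State: wallet:Judy, mirror:Sybil
Event 10 (swap mirror<->wallet: now mirror:Judy, wallet:Sybil). State: wallet:Sybil, mirror:Judy
Event 11 (swap wallet<->mirror: now wallet:Judy, mirror:Sybil). State: wallet:Judy, mirror:Sybil
Event 12 (give wallet: Judy -> Nina). State: wallet:Nina, mirror:Sybil

Final state: wallet:Nina, mirror:Sybil
Laura holds: (nothing).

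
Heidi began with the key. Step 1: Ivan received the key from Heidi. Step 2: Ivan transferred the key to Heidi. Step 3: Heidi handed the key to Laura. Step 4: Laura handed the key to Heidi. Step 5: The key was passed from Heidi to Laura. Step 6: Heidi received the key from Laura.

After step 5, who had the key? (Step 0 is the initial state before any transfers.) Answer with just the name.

Tracking the key holder through step 5:
After step 0 (start): Heidi
After step 1: Ivan
After step 2: Heidi
After step 3: Laura
After step 4: Heidi
After step 5: Laura

At step 5, the holder is Laura.

Answer: Laura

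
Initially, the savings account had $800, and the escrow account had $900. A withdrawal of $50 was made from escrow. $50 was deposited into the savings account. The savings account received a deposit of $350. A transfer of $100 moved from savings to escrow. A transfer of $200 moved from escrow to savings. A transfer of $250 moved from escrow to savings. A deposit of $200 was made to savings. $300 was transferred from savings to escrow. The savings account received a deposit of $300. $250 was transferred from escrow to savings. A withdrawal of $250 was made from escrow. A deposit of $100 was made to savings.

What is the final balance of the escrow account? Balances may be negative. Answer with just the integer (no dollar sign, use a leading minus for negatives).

Answer: 300

Derivation:
Tracking account balances step by step:
Start: savings=800, escrow=900
Event 1 (withdraw 50 from escrow): escrow: 900 - 50 = 850. Balances: savings=800, escrow=850
Event 2 (deposit 50 to savings): savings: 800 + 50 = 850. Balances: savings=850, escrow=850
Event 3 (deposit 350 to savings): savings: 850 + 350 = 1200. Balances: savings=1200, escrow=850
Event 4 (transfer 100 savings -> escrow): savings: 1200 - 100 = 1100, escrow: 850 + 100 = 950. Balances: savings=1100, escrow=950
Event 5 (transfer 200 escrow -> savings): escrow: 950 - 200 = 750, savings: 1100 + 200 = 1300. Balances: savings=1300, escrow=750
Event 6 (transfer 250 escrow -> savings): escrow: 750 - 250 = 500, savings: 1300 + 250 = 1550. Balances: savings=1550, escrow=500
Event 7 (deposit 200 to savings): savings: 1550 + 200 = 1750. Balances: savings=1750, escrow=500
Event 8 (transfer 300 savings -> escrow): savings: 1750 - 300 = 1450, escrow: 500 + 300 = 800. Balances: savings=1450, escrow=800
Event 9 (deposit 300 to savings): savings: 1450 + 300 = 1750. Balances: savings=1750, escrow=800
Event 10 (transfer 250 escrow -> savings): escrow: 800 - 250 = 550, savings: 1750 + 250 = 2000. Balances: savings=2000, escrow=550
Event 11 (withdraw 250 from escrow): escrow: 550 - 250 = 300. Balances: savings=2000, escrow=300
Event 12 (deposit 100 to savings): savings: 2000 + 100 = 2100. Balances: savings=2100, escrow=300

Final balance of escrow: 300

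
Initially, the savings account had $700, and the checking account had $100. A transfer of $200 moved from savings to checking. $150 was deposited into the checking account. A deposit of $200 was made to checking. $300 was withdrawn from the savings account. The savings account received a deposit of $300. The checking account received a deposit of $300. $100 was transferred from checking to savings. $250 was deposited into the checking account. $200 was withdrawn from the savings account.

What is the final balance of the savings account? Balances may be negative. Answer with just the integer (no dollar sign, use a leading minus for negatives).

Answer: 400

Derivation:
Tracking account balances step by step:
Start: savings=700, checking=100
Event 1 (transfer 200 savings -> checking): savings: 700 - 200 = 500, checking: 100 + 200 = 300. Balances: savings=500, checking=300
Event 2 (deposit 150 to checking): checking: 300 + 150 = 450. Balances: savings=500, checking=450
Event 3 (deposit 200 to checking): checking: 450 + 200 = 650. Balances: savings=500, checking=650
Event 4 (withdraw 300 from savings): savings: 500 - 300 = 200. Balances: savings=200, checking=650
Event 5 (deposit 300 to savings): savings: 200 + 300 = 500. Balances: savings=500, checking=650
Event 6 (deposit 300 to checking): checking: 650 + 300 = 950. Balances: savings=500, checking=950
Event 7 (transfer 100 checking -> savings): checking: 950 - 100 = 850, savings: 500 + 100 = 600. Balances: savings=600, checking=850
Event 8 (deposit 250 to checking): checking: 850 + 250 = 1100. Balances: savings=600, checking=1100
Event 9 (withdraw 200 from savings): savings: 600 - 200 = 400. Balances: savings=400, checking=1100

Final balance of savings: 400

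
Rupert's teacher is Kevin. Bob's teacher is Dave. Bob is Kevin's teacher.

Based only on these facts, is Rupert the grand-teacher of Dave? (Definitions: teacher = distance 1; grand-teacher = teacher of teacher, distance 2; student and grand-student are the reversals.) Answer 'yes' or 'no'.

Reconstructing the teacher chain from the given facts:
  Dave -> Bob -> Kevin -> Rupert
(each arrow means 'teacher of the next')
Positions in the chain (0 = top):
  position of Dave: 0
  position of Bob: 1
  position of Kevin: 2
  position of Rupert: 3

Rupert is at position 3, Dave is at position 0; signed distance (j - i) = -3.
'grand-teacher' requires j - i = 2. Actual distance is -3, so the relation does NOT hold.

Answer: no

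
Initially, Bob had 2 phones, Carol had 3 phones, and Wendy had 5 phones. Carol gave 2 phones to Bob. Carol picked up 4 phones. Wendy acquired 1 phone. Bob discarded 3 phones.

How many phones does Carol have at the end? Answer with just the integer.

Tracking counts step by step:
Start: Bob=2, Carol=3, Wendy=5
Event 1 (Carol -> Bob, 2): Carol: 3 -> 1, Bob: 2 -> 4. State: Bob=4, Carol=1, Wendy=5
Event 2 (Carol +4): Carol: 1 -> 5. State: Bob=4, Carol=5, Wendy=5
Event 3 (Wendy +1): Wendy: 5 -> 6. State: Bob=4, Carol=5, Wendy=6
Event 4 (Bob -3): Bob: 4 -> 1. State: Bob=1, Carol=5, Wendy=6

Carol's final count: 5

Answer: 5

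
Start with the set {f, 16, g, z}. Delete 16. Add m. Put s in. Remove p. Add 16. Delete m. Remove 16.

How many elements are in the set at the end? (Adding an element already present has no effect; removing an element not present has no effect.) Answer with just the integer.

Answer: 4

Derivation:
Tracking the set through each operation:
Start: {16, f, g, z}
Event 1 (remove 16): removed. Set: {f, g, z}
Event 2 (add m): added. Set: {f, g, m, z}
Event 3 (add s): added. Set: {f, g, m, s, z}
Event 4 (remove p): not present, no change. Set: {f, g, m, s, z}
Event 5 (add 16): added. Set: {16, f, g, m, s, z}
Event 6 (remove m): removed. Set: {16, f, g, s, z}
Event 7 (remove 16): removed. Set: {f, g, s, z}

Final set: {f, g, s, z} (size 4)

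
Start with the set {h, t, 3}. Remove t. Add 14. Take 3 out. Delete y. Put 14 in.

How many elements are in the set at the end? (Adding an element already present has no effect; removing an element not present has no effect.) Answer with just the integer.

Tracking the set through each operation:
Start: {3, h, t}
Event 1 (remove t): removed. Set: {3, h}
Event 2 (add 14): added. Set: {14, 3, h}
Event 3 (remove 3): removed. Set: {14, h}
Event 4 (remove y): not present, no change. Set: {14, h}
Event 5 (add 14): already present, no change. Set: {14, h}

Final set: {14, h} (size 2)

Answer: 2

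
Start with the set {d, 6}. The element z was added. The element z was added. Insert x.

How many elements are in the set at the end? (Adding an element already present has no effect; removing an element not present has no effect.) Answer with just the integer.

Tracking the set through each operation:
Start: {6, d}
Event 1 (add z): added. Set: {6, d, z}
Event 2 (add z): already present, no change. Set: {6, d, z}
Event 3 (add x): added. Set: {6, d, x, z}

Final set: {6, d, x, z} (size 4)

Answer: 4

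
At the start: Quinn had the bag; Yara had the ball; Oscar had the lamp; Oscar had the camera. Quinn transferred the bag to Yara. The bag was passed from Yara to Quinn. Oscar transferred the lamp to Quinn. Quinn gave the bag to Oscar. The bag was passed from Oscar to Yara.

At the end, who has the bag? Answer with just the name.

Tracking all object holders:
Start: bag:Quinn, ball:Yara, lamp:Oscar, camera:Oscar
Event 1 (give bag: Quinn -> Yara). State: bag:Yara, ball:Yara, lamp:Oscar, camera:Oscar
Event 2 (give bag: Yara -> Quinn). State: bag:Quinn, ball:Yara, lamp:Oscar, camera:Oscar
Event 3 (give lamp: Oscar -> Quinn). State: bag:Quinn, ball:Yara, lamp:Quinn, camera:Oscar
Event 4 (give bag: Quinn -> Oscar). State: bag:Oscar, ball:Yara, lamp:Quinn, camera:Oscar
Event 5 (give bag: Oscar -> Yara). State: bag:Yara, ball:Yara, lamp:Quinn, camera:Oscar

Final state: bag:Yara, ball:Yara, lamp:Quinn, camera:Oscar
The bag is held by Yara.

Answer: Yara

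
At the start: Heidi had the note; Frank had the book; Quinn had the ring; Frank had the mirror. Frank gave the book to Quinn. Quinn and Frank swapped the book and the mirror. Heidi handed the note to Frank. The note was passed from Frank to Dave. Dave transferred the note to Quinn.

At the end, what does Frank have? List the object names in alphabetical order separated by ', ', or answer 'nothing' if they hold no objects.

Answer: book

Derivation:
Tracking all object holders:
Start: note:Heidi, book:Frank, ring:Quinn, mirror:Frank
Event 1 (give book: Frank -> Quinn). State: note:Heidi, book:Quinn, ring:Quinn, mirror:Frank
Event 2 (swap book<->mirror: now book:Frank, mirror:Quinn). State: note:Heidi, book:Frank, ring:Quinn, mirror:Quinn
Event 3 (give note: Heidi -> Frank). State: note:Frank, book:Frank, ring:Quinn, mirror:Quinn
Event 4 (give note: Frank -> Dave). State: note:Dave, book:Frank, ring:Quinn, mirror:Quinn
Event 5 (give note: Dave -> Quinn). State: note:Quinn, book:Frank, ring:Quinn, mirror:Quinn

Final state: note:Quinn, book:Frank, ring:Quinn, mirror:Quinn
Frank holds: book.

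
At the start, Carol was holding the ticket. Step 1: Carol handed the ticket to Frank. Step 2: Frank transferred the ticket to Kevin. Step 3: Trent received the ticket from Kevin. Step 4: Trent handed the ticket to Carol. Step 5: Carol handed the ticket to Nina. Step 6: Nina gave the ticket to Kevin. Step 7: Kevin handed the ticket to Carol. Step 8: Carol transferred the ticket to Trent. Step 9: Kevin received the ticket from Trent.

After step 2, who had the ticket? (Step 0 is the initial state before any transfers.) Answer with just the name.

Answer: Kevin

Derivation:
Tracking the ticket holder through step 2:
After step 0 (start): Carol
After step 1: Frank
After step 2: Kevin

At step 2, the holder is Kevin.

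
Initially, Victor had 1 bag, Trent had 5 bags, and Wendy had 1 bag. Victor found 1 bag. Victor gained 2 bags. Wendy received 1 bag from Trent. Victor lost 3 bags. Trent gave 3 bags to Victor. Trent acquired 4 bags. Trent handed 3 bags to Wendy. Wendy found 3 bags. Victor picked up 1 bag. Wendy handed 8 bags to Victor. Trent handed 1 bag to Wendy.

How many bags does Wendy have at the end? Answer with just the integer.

Tracking counts step by step:
Start: Victor=1, Trent=5, Wendy=1
Event 1 (Victor +1): Victor: 1 -> 2. State: Victor=2, Trent=5, Wendy=1
Event 2 (Victor +2): Victor: 2 -> 4. State: Victor=4, Trent=5, Wendy=1
Event 3 (Trent -> Wendy, 1): Trent: 5 -> 4, Wendy: 1 -> 2. State: Victor=4, Trent=4, Wendy=2
Event 4 (Victor -3): Victor: 4 -> 1. State: Victor=1, Trent=4, Wendy=2
Event 5 (Trent -> Victor, 3): Trent: 4 -> 1, Victor: 1 -> 4. State: Victor=4, Trent=1, Wendy=2
Event 6 (Trent +4): Trent: 1 -> 5. State: Victor=4, Trent=5, Wendy=2
Event 7 (Trent -> Wendy, 3): Trent: 5 -> 2, Wendy: 2 -> 5. State: Victor=4, Trent=2, Wendy=5
Event 8 (Wendy +3): Wendy: 5 -> 8. State: Victor=4, Trent=2, Wendy=8
Event 9 (Victor +1): Victor: 4 -> 5. State: Victor=5, Trent=2, Wendy=8
Event 10 (Wendy -> Victor, 8): Wendy: 8 -> 0, Victor: 5 -> 13. State: Victor=13, Trent=2, Wendy=0
Event 11 (Trent -> Wendy, 1): Trent: 2 -> 1, Wendy: 0 -> 1. State: Victor=13, Trent=1, Wendy=1

Wendy's final count: 1

Answer: 1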